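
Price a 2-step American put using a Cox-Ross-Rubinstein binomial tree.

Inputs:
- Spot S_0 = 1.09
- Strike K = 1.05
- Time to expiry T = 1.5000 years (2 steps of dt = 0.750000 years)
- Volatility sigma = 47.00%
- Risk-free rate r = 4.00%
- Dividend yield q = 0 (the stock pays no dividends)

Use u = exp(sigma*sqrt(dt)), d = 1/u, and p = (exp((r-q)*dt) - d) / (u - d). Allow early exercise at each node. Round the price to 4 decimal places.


dt = T/N = 0.750000
u = exp(sigma*sqrt(dt)) = 1.502352; d = 1/u = 0.665623
p = (exp((r-q)*dt) - d) / (u - d) = 0.436021
Discount per step: exp(-r*dt) = 0.970446
Stock lattice S(k, i) with i counting down-moves:
  k=0: S(0,0) = 1.0900
  k=1: S(1,0) = 1.6376; S(1,1) = 0.7255
  k=2: S(2,0) = 2.4602; S(2,1) = 1.0900; S(2,2) = 0.4829
Terminal payoffs V(N, i) = max(K - S_T, 0):
  V(2,0) = 0.000000; V(2,1) = 0.000000; V(2,2) = 0.567071
Backward induction: V(k, i) = exp(-r*dt) * [p * V(k+1, i) + (1-p) * V(k+1, i+1)]; then take max(V_cont, immediate exercise) for American.
  V(1,0) = exp(-r*dt) * [p*0.000000 + (1-p)*0.000000] = 0.000000; exercise = 0.000000; V(1,0) = max -> 0.000000
  V(1,1) = exp(-r*dt) * [p*0.000000 + (1-p)*0.567071] = 0.310364; exercise = 0.324471; V(1,1) = max -> 0.324471
  V(0,0) = exp(-r*dt) * [p*0.000000 + (1-p)*0.324471] = 0.177586; exercise = 0.000000; V(0,0) = max -> 0.177586

Answer: Price = V(0,0) = 0.1776


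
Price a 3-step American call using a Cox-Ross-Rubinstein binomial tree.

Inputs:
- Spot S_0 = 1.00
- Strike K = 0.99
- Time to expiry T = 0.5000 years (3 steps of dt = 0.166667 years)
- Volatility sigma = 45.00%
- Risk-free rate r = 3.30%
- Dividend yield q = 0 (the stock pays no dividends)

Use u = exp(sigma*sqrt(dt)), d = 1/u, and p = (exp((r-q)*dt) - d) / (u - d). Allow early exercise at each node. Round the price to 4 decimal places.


Answer: Price = V(0,0) = 0.1487

Derivation:
dt = T/N = 0.166667
u = exp(sigma*sqrt(dt)) = 1.201669; d = 1/u = 0.832176
p = (exp((r-q)*dt) - d) / (u - d) = 0.469127
Discount per step: exp(-r*dt) = 0.994515
Stock lattice S(k, i) with i counting down-moves:
  k=0: S(0,0) = 1.0000
  k=1: S(1,0) = 1.2017; S(1,1) = 0.8322
  k=2: S(2,0) = 1.4440; S(2,1) = 1.0000; S(2,2) = 0.6925
  k=3: S(3,0) = 1.7352; S(3,1) = 1.2017; S(3,2) = 0.8322; S(3,3) = 0.5763
Terminal payoffs V(N, i) = max(S_T - K, 0):
  V(3,0) = 0.745222; V(3,1) = 0.211669; V(3,2) = 0.000000; V(3,3) = 0.000000
Backward induction: V(k, i) = exp(-r*dt) * [p * V(k+1, i) + (1-p) * V(k+1, i+1)]; then take max(V_cont, immediate exercise) for American.
  V(2,0) = exp(-r*dt) * [p*0.745222 + (1-p)*0.211669] = 0.459439; exercise = 0.454009; V(2,0) = max -> 0.459439
  V(2,1) = exp(-r*dt) * [p*0.211669 + (1-p)*0.000000] = 0.098755; exercise = 0.010000; V(2,1) = max -> 0.098755
  V(2,2) = exp(-r*dt) * [p*0.000000 + (1-p)*0.000000] = 0.000000; exercise = 0.000000; V(2,2) = max -> 0.000000
  V(1,0) = exp(-r*dt) * [p*0.459439 + (1-p)*0.098755] = 0.266492; exercise = 0.211669; V(1,0) = max -> 0.266492
  V(1,1) = exp(-r*dt) * [p*0.098755 + (1-p)*0.000000] = 0.046075; exercise = 0.000000; V(1,1) = max -> 0.046075
  V(0,0) = exp(-r*dt) * [p*0.266492 + (1-p)*0.046075] = 0.148659; exercise = 0.010000; V(0,0) = max -> 0.148659


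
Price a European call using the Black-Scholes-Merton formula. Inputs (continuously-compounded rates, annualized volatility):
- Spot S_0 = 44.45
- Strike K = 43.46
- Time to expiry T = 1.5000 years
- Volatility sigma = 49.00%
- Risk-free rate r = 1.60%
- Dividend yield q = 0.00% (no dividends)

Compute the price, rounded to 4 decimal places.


d1 = (ln(S/K) + (r - q + 0.5*sigma^2) * T) / (sigma * sqrt(T)) = 0.37758632
d2 = d1 - sigma * sqrt(T) = -0.22253866
exp(-rT) = 0.97628571; exp(-qT) = 1.00000000
C = S_0 * exp(-qT) * N(d1) - K * exp(-rT) * N(d2)
N(d1) = 0.64713104; N(d2) = 0.41194729
C = 44.4500 * 1.00000000 * 0.64713104 - 43.4600 * 0.97628571 * 0.41194729 = 11.2863

Answer: Price = 11.2863


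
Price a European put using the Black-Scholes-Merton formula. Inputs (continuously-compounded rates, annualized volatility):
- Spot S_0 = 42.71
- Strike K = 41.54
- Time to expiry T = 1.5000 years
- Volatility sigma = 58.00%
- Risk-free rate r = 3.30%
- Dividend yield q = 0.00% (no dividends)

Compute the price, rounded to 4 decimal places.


Answer: Price = 9.8896

Derivation:
d1 = (ln(S/K) + (r - q + 0.5*sigma^2) * T) / (sigma * sqrt(T)) = 0.46396189
d2 = d1 - sigma * sqrt(T) = -0.24639014
exp(-rT) = 0.95170516; exp(-qT) = 1.00000000
P = K * exp(-rT) * N(-d2) - S_0 * exp(-qT) * N(-d1)
N(-d1) = 0.32133753; N(-d2) = 0.59730988
P = 41.5400 * 0.95170516 * 0.59730988 - 42.7100 * 1.00000000 * 0.32133753 = 9.8896


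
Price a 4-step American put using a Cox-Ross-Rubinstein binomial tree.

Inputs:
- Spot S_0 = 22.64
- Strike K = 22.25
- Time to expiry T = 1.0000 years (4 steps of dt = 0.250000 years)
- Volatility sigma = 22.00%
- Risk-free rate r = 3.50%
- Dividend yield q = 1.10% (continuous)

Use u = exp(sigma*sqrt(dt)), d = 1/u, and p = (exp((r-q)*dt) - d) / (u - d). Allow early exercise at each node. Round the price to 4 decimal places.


dt = T/N = 0.250000
u = exp(sigma*sqrt(dt)) = 1.116278; d = 1/u = 0.895834
p = (exp((r-q)*dt) - d) / (u - d) = 0.499827
Discount per step: exp(-r*dt) = 0.991288
Stock lattice S(k, i) with i counting down-moves:
  k=0: S(0,0) = 22.6400
  k=1: S(1,0) = 25.2725; S(1,1) = 20.2817
  k=2: S(2,0) = 28.2112; S(2,1) = 22.6400; S(2,2) = 18.1690
  k=3: S(3,0) = 31.4915; S(3,1) = 25.2725; S(3,2) = 20.2817; S(3,3) = 16.2764
  k=4: S(4,0) = 35.1533; S(4,1) = 28.2112; S(4,2) = 22.6400; S(4,3) = 18.1690; S(4,4) = 14.5810
Terminal payoffs V(N, i) = max(K - S_T, 0):
  V(4,0) = 0.000000; V(4,1) = 0.000000; V(4,2) = 0.000000; V(4,3) = 4.080974; V(4,4) = 7.669015
Backward induction: V(k, i) = exp(-r*dt) * [p * V(k+1, i) + (1-p) * V(k+1, i+1)]; then take max(V_cont, immediate exercise) for American.
  V(3,0) = exp(-r*dt) * [p*0.000000 + (1-p)*0.000000] = 0.000000; exercise = 0.000000; V(3,0) = max -> 0.000000
  V(3,1) = exp(-r*dt) * [p*0.000000 + (1-p)*0.000000] = 0.000000; exercise = 0.000000; V(3,1) = max -> 0.000000
  V(3,2) = exp(-r*dt) * [p*0.000000 + (1-p)*4.080974] = 2.023409; exercise = 1.968315; V(3,2) = max -> 2.023409
  V(3,3) = exp(-r*dt) * [p*4.080974 + (1-p)*7.669015] = 5.824427; exercise = 5.973567; V(3,3) = max -> 5.973567
  V(2,0) = exp(-r*dt) * [p*0.000000 + (1-p)*0.000000] = 0.000000; exercise = 0.000000; V(2,0) = max -> 0.000000
  V(2,1) = exp(-r*dt) * [p*0.000000 + (1-p)*2.023409] = 1.003237; exercise = 0.000000; V(2,1) = max -> 1.003237
  V(2,2) = exp(-r*dt) * [p*2.023409 + (1-p)*5.973567] = 3.964330; exercise = 4.080974; V(2,2) = max -> 4.080974
  V(1,0) = exp(-r*dt) * [p*0.000000 + (1-p)*1.003237] = 0.497420; exercise = 0.000000; V(1,0) = max -> 0.497420
  V(1,1) = exp(-r*dt) * [p*1.003237 + (1-p)*4.080974] = 2.520486; exercise = 1.968315; V(1,1) = max -> 2.520486
  V(0,0) = exp(-r*dt) * [p*0.497420 + (1-p)*2.520486] = 1.496154; exercise = 0.000000; V(0,0) = max -> 1.496154

Answer: Price = V(0,0) = 1.4962


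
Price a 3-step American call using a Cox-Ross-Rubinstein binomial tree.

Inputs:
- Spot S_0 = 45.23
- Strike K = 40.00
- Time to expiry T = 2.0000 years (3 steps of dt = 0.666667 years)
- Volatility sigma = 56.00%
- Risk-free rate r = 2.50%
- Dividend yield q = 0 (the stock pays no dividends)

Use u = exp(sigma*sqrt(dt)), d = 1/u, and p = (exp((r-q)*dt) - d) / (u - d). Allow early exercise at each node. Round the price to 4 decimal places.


dt = T/N = 0.666667
u = exp(sigma*sqrt(dt)) = 1.579705; d = 1/u = 0.633030
p = (exp((r-q)*dt) - d) / (u - d) = 0.405394
Discount per step: exp(-r*dt) = 0.983471
Stock lattice S(k, i) with i counting down-moves:
  k=0: S(0,0) = 45.2300
  k=1: S(1,0) = 71.4501; S(1,1) = 28.6319
  k=2: S(2,0) = 112.8700; S(2,1) = 45.2300; S(2,2) = 18.1249
  k=3: S(3,0) = 178.3013; S(3,1) = 71.4501; S(3,2) = 28.6319; S(3,3) = 11.4736
Terminal payoffs V(N, i) = max(S_T - K, 0):
  V(3,0) = 138.301304; V(3,1) = 31.450055; V(3,2) = 0.000000; V(3,3) = 0.000000
Backward induction: V(k, i) = exp(-r*dt) * [p * V(k+1, i) + (1-p) * V(k+1, i+1)]; then take max(V_cont, immediate exercise) for American.
  V(2,0) = exp(-r*dt) * [p*138.301304 + (1-p)*31.450055] = 73.531146; exercise = 72.870005; V(2,0) = max -> 73.531146
  V(2,1) = exp(-r*dt) * [p*31.450055 + (1-p)*0.000000] = 12.538937; exercise = 5.230000; V(2,1) = max -> 12.538937
  V(2,2) = exp(-r*dt) * [p*0.000000 + (1-p)*0.000000] = 0.000000; exercise = 0.000000; V(2,2) = max -> 0.000000
  V(1,0) = exp(-r*dt) * [p*73.531146 + (1-p)*12.538937] = 36.648894; exercise = 31.450055; V(1,0) = max -> 36.648894
  V(1,1) = exp(-r*dt) * [p*12.538937 + (1-p)*0.000000] = 4.999195; exercise = 0.000000; V(1,1) = max -> 4.999195
  V(0,0) = exp(-r*dt) * [p*36.648894 + (1-p)*4.999195] = 17.535100; exercise = 5.230000; V(0,0) = max -> 17.535100

Answer: Price = V(0,0) = 17.5351


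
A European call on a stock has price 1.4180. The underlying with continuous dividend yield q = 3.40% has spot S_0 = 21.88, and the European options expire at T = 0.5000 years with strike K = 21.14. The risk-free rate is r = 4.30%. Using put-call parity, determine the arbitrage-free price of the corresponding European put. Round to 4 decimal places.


Answer: Put price = 0.5972

Derivation:
Put-call parity: C - P = S_0 * exp(-qT) - K * exp(-rT).
S_0 * exp(-qT) = 21.8800 * 0.98314368 = 21.51118382
K * exp(-rT) = 21.1400 * 0.97872948 = 20.69034115
P = C - S*exp(-qT) + K*exp(-rT)
P = 1.4180 - 21.51118382 + 20.69034115 = 0.5972


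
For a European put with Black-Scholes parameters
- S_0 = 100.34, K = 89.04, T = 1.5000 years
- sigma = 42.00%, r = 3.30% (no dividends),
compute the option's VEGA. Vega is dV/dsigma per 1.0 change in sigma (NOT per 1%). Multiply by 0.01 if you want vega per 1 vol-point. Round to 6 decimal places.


d1 = 0.5856977103; d2 = 0.0713048643
phi(d1) = 0.3360620588; exp(-qT) = 1.0000000000; exp(-rT) = 0.9517051581
Vega = S * exp(-qT) * phi(d1) * sqrt(T) = 100.3400 * 1.0000000000 * 0.3360620588 * 1.2247448714 = 41.298969

Answer: Vega = 41.298969


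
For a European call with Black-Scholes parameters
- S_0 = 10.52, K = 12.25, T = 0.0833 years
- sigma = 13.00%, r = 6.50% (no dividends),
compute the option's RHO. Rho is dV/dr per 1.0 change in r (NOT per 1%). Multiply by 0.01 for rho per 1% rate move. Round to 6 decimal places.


Answer: Rho = 0.000043

Derivation:
d1 = -3.8946782361; d2 = -3.9321984973
phi(d1) = 0.0002028188; exp(-qT) = 1.0000000000; exp(-rT) = 0.9946001320
N(d2) = 0.0000420863
Rho = K*T*exp(-rT)*N(d2) = 12.2500 * 0.0833 * 0.9946001320 * 0.0000420863 = 0.000043


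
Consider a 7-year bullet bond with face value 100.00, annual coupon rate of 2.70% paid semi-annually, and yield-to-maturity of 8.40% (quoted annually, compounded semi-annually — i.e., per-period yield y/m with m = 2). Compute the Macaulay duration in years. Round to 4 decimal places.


Answer: Macaulay duration = 6.2827 years

Derivation:
Coupon per period c = face * coupon_rate / m = 1.350000
Periods per year m = 2; per-period yield y/m = 0.042000
Number of cashflows N = 14
Cashflows (t years, CF_t, discount factor 1/(1+y/m)^(m*t), PV):
  t = 0.5000: CF_t = 1.350000, DF = 0.959693, PV = 1.295585
  t = 1.0000: CF_t = 1.350000, DF = 0.921010, PV = 1.243364
  t = 1.5000: CF_t = 1.350000, DF = 0.883887, PV = 1.193248
  t = 2.0000: CF_t = 1.350000, DF = 0.848260, PV = 1.145151
  t = 2.5000: CF_t = 1.350000, DF = 0.814069, PV = 1.098994
  t = 3.0000: CF_t = 1.350000, DF = 0.781257, PV = 1.054696
  t = 3.5000: CF_t = 1.350000, DF = 0.749766, PV = 1.012185
  t = 4.0000: CF_t = 1.350000, DF = 0.719545, PV = 0.971386
  t = 4.5000: CF_t = 1.350000, DF = 0.690543, PV = 0.932233
  t = 5.0000: CF_t = 1.350000, DF = 0.662709, PV = 0.894657
  t = 5.5000: CF_t = 1.350000, DF = 0.635997, PV = 0.858596
  t = 6.0000: CF_t = 1.350000, DF = 0.610362, PV = 0.823988
  t = 6.5000: CF_t = 1.350000, DF = 0.585760, PV = 0.790776
  t = 7.0000: CF_t = 101.350000, DF = 0.562150, PV = 56.973866
Price P = sum_t PV_t = 70.288725
Macaulay numerator sum_t t * PV_t:
  t * PV_t at t = 0.5000: 0.647793
  t * PV_t at t = 1.0000: 1.243364
  t * PV_t at t = 1.5000: 1.789872
  t * PV_t at t = 2.0000: 2.290303
  t * PV_t at t = 2.5000: 2.747484
  t * PV_t at t = 3.0000: 3.164089
  t * PV_t at t = 3.5000: 3.542646
  t * PV_t at t = 4.0000: 3.885546
  t * PV_t at t = 4.5000: 4.195047
  t * PV_t at t = 5.0000: 4.473285
  t * PV_t at t = 5.5000: 4.722278
  t * PV_t at t = 6.0000: 4.943931
  t * PV_t at t = 6.5000: 5.140043
  t * PV_t at t = 7.0000: 398.817060
Macaulay duration D = (sum_t t * PV_t) / P = 441.602740 / 70.288725 = 6.282697


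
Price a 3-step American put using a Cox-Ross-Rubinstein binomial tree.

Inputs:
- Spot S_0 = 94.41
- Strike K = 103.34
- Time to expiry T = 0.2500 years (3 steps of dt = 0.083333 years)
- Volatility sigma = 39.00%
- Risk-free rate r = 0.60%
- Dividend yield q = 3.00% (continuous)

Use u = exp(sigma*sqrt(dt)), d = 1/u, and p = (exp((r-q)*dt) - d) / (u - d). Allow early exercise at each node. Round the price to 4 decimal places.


dt = T/N = 0.083333
u = exp(sigma*sqrt(dt)) = 1.119165; d = 1/u = 0.893523
p = (exp((r-q)*dt) - d) / (u - d) = 0.463029
Discount per step: exp(-r*dt) = 0.999500
Stock lattice S(k, i) with i counting down-moves:
  k=0: S(0,0) = 94.4100
  k=1: S(1,0) = 105.6604; S(1,1) = 84.3575
  k=2: S(2,0) = 118.2515; S(2,1) = 94.4100; S(2,2) = 75.3754
  k=3: S(3,0) = 132.3430; S(3,1) = 105.6604; S(3,2) = 84.3575; S(3,3) = 67.3496
Terminal payoffs V(N, i) = max(K - S_T, 0):
  V(3,0) = 0.000000; V(3,1) = 0.000000; V(3,2) = 18.982502; V(3,3) = 35.990391
Backward induction: V(k, i) = exp(-r*dt) * [p * V(k+1, i) + (1-p) * V(k+1, i+1)]; then take max(V_cont, immediate exercise) for American.
  V(2,0) = exp(-r*dt) * [p*0.000000 + (1-p)*0.000000] = 0.000000; exercise = 0.000000; V(2,0) = max -> 0.000000
  V(2,1) = exp(-r*dt) * [p*0.000000 + (1-p)*18.982502] = 10.187955; exercise = 8.930000; V(2,1) = max -> 10.187955
  V(2,2) = exp(-r*dt) * [p*18.982502 + (1-p)*35.990391] = 28.101189; exercise = 27.964643; V(2,2) = max -> 28.101189
  V(1,0) = exp(-r*dt) * [p*0.000000 + (1-p)*10.187955] = 5.467900; exercise = 0.000000; V(1,0) = max -> 5.467900
  V(1,1) = exp(-r*dt) * [p*10.187955 + (1-p)*28.101189] = 19.796938; exercise = 18.982502; V(1,1) = max -> 19.796938
  V(0,0) = exp(-r*dt) * [p*5.467900 + (1-p)*19.796938] = 13.155597; exercise = 8.930000; V(0,0) = max -> 13.155597

Answer: Price = V(0,0) = 13.1556


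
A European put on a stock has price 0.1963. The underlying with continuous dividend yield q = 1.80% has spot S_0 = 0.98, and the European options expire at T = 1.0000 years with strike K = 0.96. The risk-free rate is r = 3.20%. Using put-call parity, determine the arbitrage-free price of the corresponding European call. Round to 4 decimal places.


Put-call parity: C - P = S_0 * exp(-qT) - K * exp(-rT).
S_0 * exp(-qT) = 0.9800 * 0.98216103 = 0.96251781
K * exp(-rT) = 0.9600 * 0.96850658 = 0.92976632
C = P + S*exp(-qT) - K*exp(-rT)
C = 0.1963 + 0.96251781 - 0.92976632 = 0.2291

Answer: Call price = 0.2291


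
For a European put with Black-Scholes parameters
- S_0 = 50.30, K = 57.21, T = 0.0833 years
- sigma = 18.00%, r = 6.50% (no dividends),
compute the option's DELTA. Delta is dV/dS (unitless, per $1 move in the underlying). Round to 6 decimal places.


d1 = -2.3475845300; d2 = -2.3995356609
phi(d1) = 0.0253617005; exp(-qT) = 1.0000000000; exp(-rT) = 0.9946001320
N(-d1) = 0.9905522075
Delta = -exp(-qT) * N(-d1) = -1.0000000000 * 0.9905522075 = -0.990552

Answer: Delta = -0.990552


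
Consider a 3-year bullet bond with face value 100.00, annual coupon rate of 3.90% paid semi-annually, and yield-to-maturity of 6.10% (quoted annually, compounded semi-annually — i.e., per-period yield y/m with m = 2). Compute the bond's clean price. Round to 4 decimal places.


Coupon per period c = face * coupon_rate / m = 1.950000
Periods per year m = 2; per-period yield y/m = 0.030500
Number of cashflows N = 6
Cashflows (t years, CF_t, discount factor 1/(1+y/m)^(m*t), PV):
  t = 0.5000: CF_t = 1.950000, DF = 0.970403, PV = 1.892285
  t = 1.0000: CF_t = 1.950000, DF = 0.941681, PV = 1.836279
  t = 1.5000: CF_t = 1.950000, DF = 0.913810, PV = 1.781930
  t = 2.0000: CF_t = 1.950000, DF = 0.886764, PV = 1.729190
  t = 2.5000: CF_t = 1.950000, DF = 0.860518, PV = 1.678010
  t = 3.0000: CF_t = 101.950000, DF = 0.835049, PV = 85.133258
Price P = sum_t PV_t = 94.050952

Answer: Price = 94.0510


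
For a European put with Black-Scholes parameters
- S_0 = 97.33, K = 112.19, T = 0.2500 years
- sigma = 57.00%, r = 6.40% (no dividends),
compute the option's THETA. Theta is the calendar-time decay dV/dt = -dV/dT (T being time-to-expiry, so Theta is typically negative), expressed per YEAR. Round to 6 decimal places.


Answer: Theta = -16.066675

Derivation:
d1 = -0.2999091092; d2 = -0.5849091092
phi(d1) = 0.3813982134; exp(-qT) = 1.0000000000; exp(-rT) = 0.9841273201
Theta = -S*exp(-qT)*phi(d1)*sigma/(2*sqrt(T)) + r*K*exp(-rT)*N(-d2) - q*S*exp(-qT)*N(-d1)
N(-d1) = 0.6178767571; N(-d2) = 0.7206955834; sqrt(T) = 0.5000000000
Term 1 = -97.3300 * 1.0000000000 * 0.3813982134 * 0.5700 / (2 * 0.5000000000) = -21.1592482228
Term 2 = 0.0640 * 112.1900 * 0.9841273201 * 0.7206955834 = 5.0925730910
Term 3 = 0 (no dividend yield, q = 0)
Theta = -21.1592482228 + (5.0925730910) + (0.0000000000) = -16.066675


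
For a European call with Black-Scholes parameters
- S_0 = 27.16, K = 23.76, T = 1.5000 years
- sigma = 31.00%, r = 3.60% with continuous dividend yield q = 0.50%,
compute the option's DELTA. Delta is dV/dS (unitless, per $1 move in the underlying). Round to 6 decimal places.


Answer: Delta = 0.741256

Derivation:
d1 = 0.6645671329; d2 = 0.2848962228
phi(d1) = 0.3198947414; exp(-qT) = 0.9925280548; exp(-rT) = 0.9474321065
N(d1) = 0.7468363015
Delta = exp(-qT) * N(d1) = 0.9925280548 * 0.7468363015 = 0.741256


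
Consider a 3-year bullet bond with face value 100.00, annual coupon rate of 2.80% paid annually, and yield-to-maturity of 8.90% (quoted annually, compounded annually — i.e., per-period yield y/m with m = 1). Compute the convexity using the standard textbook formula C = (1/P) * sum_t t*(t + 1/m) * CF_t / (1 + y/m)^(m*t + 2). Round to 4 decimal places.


Answer: Convexity = 9.7209

Derivation:
Coupon per period c = face * coupon_rate / m = 2.800000
Periods per year m = 1; per-period yield y/m = 0.089000
Number of cashflows N = 3
Cashflows (t years, CF_t, discount factor 1/(1+y/m)^(m*t), PV):
  t = 1.0000: CF_t = 2.800000, DF = 0.918274, PV = 2.571166
  t = 2.0000: CF_t = 2.800000, DF = 0.843226, PV = 2.361034
  t = 3.0000: CF_t = 102.800000, DF = 0.774313, PV = 79.599342
Price P = sum_t PV_t = 84.531542
Convexity numerator sum_t t*(t + 1/m) * CF_t / (1+y/m)^(m*t + 2):
  t = 1.0000: term = 4.336151
  t = 2.0000: term = 11.945319
  t = 3.0000: term = 805.443279
Convexity = (1/P) * sum = 821.724749 / 84.531542 = 9.720925


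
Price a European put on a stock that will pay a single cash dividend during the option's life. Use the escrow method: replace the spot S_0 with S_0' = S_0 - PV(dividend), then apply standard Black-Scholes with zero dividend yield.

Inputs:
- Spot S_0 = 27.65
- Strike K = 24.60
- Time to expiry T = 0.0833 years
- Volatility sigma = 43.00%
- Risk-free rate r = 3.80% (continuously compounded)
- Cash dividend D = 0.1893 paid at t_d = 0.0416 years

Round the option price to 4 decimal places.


Answer: Price = 0.3160

Derivation:
PV(D) = D * exp(-r * t_d) = 0.1893 * 0.99842045 = 0.18900099
S_0' = S_0 - PV(D) = 27.6500 - 0.18900099 = 27.46099901
d1 = (ln(S_0'/K) + (r + sigma^2/2)*T) / (sigma*sqrt(T)) = 0.97406515
d2 = d1 - sigma*sqrt(T) = 0.84995967
exp(-rT) = 0.99683960
N(-d1) = 0.16501210; N(-d2) = 0.19767375
P = K * exp(-rT) * N(-d2) - S_0' * N(-d1) = 24.6000 * 0.99683960 * 0.19767375 - 27.46099901 * 0.16501210 = 0.3160


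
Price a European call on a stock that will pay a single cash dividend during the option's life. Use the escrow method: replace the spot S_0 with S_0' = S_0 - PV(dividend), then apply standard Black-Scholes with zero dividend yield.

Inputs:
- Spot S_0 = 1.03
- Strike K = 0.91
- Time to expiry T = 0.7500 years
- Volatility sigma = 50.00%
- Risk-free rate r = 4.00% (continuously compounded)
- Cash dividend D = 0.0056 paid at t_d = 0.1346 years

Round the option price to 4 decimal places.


Answer: Price = 0.2435

Derivation:
PV(D) = D * exp(-r * t_d) = 0.0056 * 0.99463047 = 0.00556993
S_0' = S_0 - PV(D) = 1.0300 - 0.00556993 = 1.02443007
d1 = (ln(S_0'/K) + (r + sigma^2/2)*T) / (sigma*sqrt(T)) = 0.55933026
d2 = d1 - sigma*sqrt(T) = 0.12631756
exp(-rT) = 0.97044553
N(d1) = 0.71203183; N(d2) = 0.55025972
C = S_0' * N(d1) - K * exp(-rT) * N(d2) = 1.02443007 * 0.71203183 - 0.9100 * 0.97044553 * 0.55025972 = 0.2435


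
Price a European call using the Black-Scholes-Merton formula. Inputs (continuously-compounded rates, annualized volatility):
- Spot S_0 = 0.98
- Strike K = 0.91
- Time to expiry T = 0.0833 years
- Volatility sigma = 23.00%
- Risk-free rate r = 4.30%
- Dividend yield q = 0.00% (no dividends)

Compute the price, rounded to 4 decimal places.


Answer: Price = 0.0770

Derivation:
d1 = (ln(S/K) + (r - q + 0.5*sigma^2) * T) / (sigma * sqrt(T)) = 1.20353645
d2 = d1 - sigma * sqrt(T) = 1.13715445
exp(-rT) = 0.99642451; exp(-qT) = 1.00000000
C = S_0 * exp(-qT) * N(d1) - K * exp(-rT) * N(d2)
N(d1) = 0.88561560; N(d2) = 0.87226314
C = 0.9800 * 1.00000000 * 0.88561560 - 0.9100 * 0.99642451 * 0.87226314 = 0.0770


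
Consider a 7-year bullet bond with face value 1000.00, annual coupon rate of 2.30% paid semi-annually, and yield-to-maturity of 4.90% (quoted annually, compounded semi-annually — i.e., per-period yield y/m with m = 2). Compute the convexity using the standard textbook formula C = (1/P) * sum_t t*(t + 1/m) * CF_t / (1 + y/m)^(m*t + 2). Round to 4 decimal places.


Answer: Convexity = 44.8540

Derivation:
Coupon per period c = face * coupon_rate / m = 11.500000
Periods per year m = 2; per-period yield y/m = 0.024500
Number of cashflows N = 14
Cashflows (t years, CF_t, discount factor 1/(1+y/m)^(m*t), PV):
  t = 0.5000: CF_t = 11.500000, DF = 0.976086, PV = 11.224988
  t = 1.0000: CF_t = 11.500000, DF = 0.952744, PV = 10.956552
  t = 1.5000: CF_t = 11.500000, DF = 0.929960, PV = 10.694536
  t = 2.0000: CF_t = 11.500000, DF = 0.907721, PV = 10.438786
  t = 2.5000: CF_t = 11.500000, DF = 0.886013, PV = 10.189152
  t = 3.0000: CF_t = 11.500000, DF = 0.864825, PV = 9.945487
  t = 3.5000: CF_t = 11.500000, DF = 0.844143, PV = 9.707650
  t = 4.0000: CF_t = 11.500000, DF = 0.823957, PV = 9.475500
  t = 4.5000: CF_t = 11.500000, DF = 0.804252, PV = 9.248902
  t = 5.0000: CF_t = 11.500000, DF = 0.785019, PV = 9.027723
  t = 5.5000: CF_t = 11.500000, DF = 0.766246, PV = 8.811833
  t = 6.0000: CF_t = 11.500000, DF = 0.747922, PV = 8.601106
  t = 6.5000: CF_t = 11.500000, DF = 0.730036, PV = 8.395418
  t = 7.0000: CF_t = 1011.500000, DF = 0.712578, PV = 720.772833
Price P = sum_t PV_t = 847.490465
Convexity numerator sum_t t*(t + 1/m) * CF_t / (1+y/m)^(m*t + 2):
  t = 0.5000: term = 5.347268
  t = 1.0000: term = 15.658179
  t = 1.5000: term = 30.567455
  t = 2.0000: term = 49.727436
  t = 2.5000: term = 72.807374
  t = 3.0000: term = 99.492751
  t = 3.5000: term = 129.484627
  t = 4.0000: term = 162.499009
  t = 4.5000: term = 198.266239
  t = 5.0000: term = 236.530408
  t = 5.5000: term = 277.048794
  t = 6.0000: term = 319.591315
  t = 6.5000: term = 363.940004
  t = 7.0000: term = 36052.367277
Convexity = (1/P) * sum = 38013.328138 / 847.490465 = 44.853989


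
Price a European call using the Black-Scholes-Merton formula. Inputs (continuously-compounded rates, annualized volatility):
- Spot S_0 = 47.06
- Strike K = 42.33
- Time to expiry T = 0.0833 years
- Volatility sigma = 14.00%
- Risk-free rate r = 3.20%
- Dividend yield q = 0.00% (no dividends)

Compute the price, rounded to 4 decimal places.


d1 = (ln(S/K) + (r - q + 0.5*sigma^2) * T) / (sigma * sqrt(T)) = 2.70771892
d2 = d1 - sigma * sqrt(T) = 2.66731248
exp(-rT) = 0.99733795; exp(-qT) = 1.00000000
C = S_0 * exp(-qT) * N(d1) - K * exp(-rT) * N(d2)
N(d1) = 0.99661263; N(d2) = 0.99617697
C = 47.0600 * 1.00000000 * 0.99661263 - 42.3300 * 0.99733795 * 0.99617697 = 4.8447

Answer: Price = 4.8447


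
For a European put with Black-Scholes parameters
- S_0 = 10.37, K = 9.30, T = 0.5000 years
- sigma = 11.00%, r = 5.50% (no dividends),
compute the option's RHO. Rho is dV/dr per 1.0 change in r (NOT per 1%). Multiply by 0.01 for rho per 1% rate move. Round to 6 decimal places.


Answer: Rho = -0.195404

Derivation:
d1 = 1.7925494011; d2 = 1.7147676551
phi(d1) = 0.0800138759; exp(-qT) = 1.0000000000; exp(-rT) = 0.9728746826
N(-d2) = 0.0431939170
Rho = -K*T*exp(-rT)*N(-d2) = -9.3000 * 0.5000 * 0.9728746826 * 0.0431939170 = -0.195404


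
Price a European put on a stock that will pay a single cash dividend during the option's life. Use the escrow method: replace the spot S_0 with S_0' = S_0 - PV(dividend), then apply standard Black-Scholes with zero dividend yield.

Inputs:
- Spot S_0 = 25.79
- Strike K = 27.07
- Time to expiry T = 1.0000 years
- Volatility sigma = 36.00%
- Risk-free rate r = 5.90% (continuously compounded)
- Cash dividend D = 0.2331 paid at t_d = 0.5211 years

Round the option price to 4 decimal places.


PV(D) = D * exp(-r * t_d) = 0.2331 * 0.96972292 = 0.22604241
S_0' = S_0 - PV(D) = 25.7900 - 0.22604241 = 25.56395759
d1 = (ln(S_0'/K) + (r + sigma^2/2)*T) / (sigma*sqrt(T)) = 0.18488153
d2 = d1 - sigma*sqrt(T) = -0.17511847
exp(-rT) = 0.94270677
N(-d1) = 0.42666098; N(-d2) = 0.56950673
P = K * exp(-rT) * N(-d2) - S_0' * N(-d1) = 27.0700 * 0.94270677 * 0.56950673 - 25.56395759 * 0.42666098 = 3.6261

Answer: Price = 3.6261


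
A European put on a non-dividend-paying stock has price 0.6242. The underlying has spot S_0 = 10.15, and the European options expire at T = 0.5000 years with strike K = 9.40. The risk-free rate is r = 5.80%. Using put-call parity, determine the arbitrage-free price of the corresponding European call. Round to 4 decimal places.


Answer: Call price = 1.6429

Derivation:
Put-call parity: C - P = S_0 * exp(-qT) - K * exp(-rT).
S_0 * exp(-qT) = 10.1500 * 1.00000000 = 10.15000000
K * exp(-rT) = 9.4000 * 0.97141646 = 9.13131477
C = P + S*exp(-qT) - K*exp(-rT)
C = 0.6242 + 10.15000000 - 9.13131477 = 1.6429


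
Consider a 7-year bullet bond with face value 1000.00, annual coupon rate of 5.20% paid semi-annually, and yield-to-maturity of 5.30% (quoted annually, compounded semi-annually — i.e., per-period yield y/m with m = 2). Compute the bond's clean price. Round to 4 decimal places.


Answer: Price = 994.2148

Derivation:
Coupon per period c = face * coupon_rate / m = 26.000000
Periods per year m = 2; per-period yield y/m = 0.026500
Number of cashflows N = 14
Cashflows (t years, CF_t, discount factor 1/(1+y/m)^(m*t), PV):
  t = 0.5000: CF_t = 26.000000, DF = 0.974184, PV = 25.328787
  t = 1.0000: CF_t = 26.000000, DF = 0.949035, PV = 24.674902
  t = 1.5000: CF_t = 26.000000, DF = 0.924535, PV = 24.037898
  t = 2.0000: CF_t = 26.000000, DF = 0.900667, PV = 23.417338
  t = 2.5000: CF_t = 26.000000, DF = 0.877415, PV = 22.812799
  t = 3.0000: CF_t = 26.000000, DF = 0.854764, PV = 22.223867
  t = 3.5000: CF_t = 26.000000, DF = 0.832698, PV = 21.650138
  t = 4.0000: CF_t = 26.000000, DF = 0.811201, PV = 21.091221
  t = 4.5000: CF_t = 26.000000, DF = 0.790259, PV = 20.546732
  t = 5.0000: CF_t = 26.000000, DF = 0.769858, PV = 20.016300
  t = 5.5000: CF_t = 26.000000, DF = 0.749983, PV = 19.499562
  t = 6.0000: CF_t = 26.000000, DF = 0.730622, PV = 18.996164
  t = 6.5000: CF_t = 26.000000, DF = 0.711760, PV = 18.505761
  t = 7.0000: CF_t = 1026.000000, DF = 0.693385, PV = 711.413347
Price P = sum_t PV_t = 994.214818


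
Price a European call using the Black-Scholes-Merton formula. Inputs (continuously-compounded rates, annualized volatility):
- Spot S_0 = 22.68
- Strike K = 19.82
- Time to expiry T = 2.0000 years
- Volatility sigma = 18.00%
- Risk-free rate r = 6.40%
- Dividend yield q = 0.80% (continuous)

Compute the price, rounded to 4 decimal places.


Answer: Price = 5.3224

Derivation:
d1 = (ln(S/K) + (r - q + 0.5*sigma^2) * T) / (sigma * sqrt(T)) = 1.09676956
d2 = d1 - sigma * sqrt(T) = 0.84221112
exp(-rT) = 0.87985338; exp(-qT) = 0.98412732
C = S_0 * exp(-qT) * N(d1) - K * exp(-rT) * N(d2)
N(d1) = 0.86362893; N(d2) = 0.80016510
C = 22.6800 * 0.98412732 * 0.86362893 - 19.8200 * 0.87985338 * 0.80016510 = 5.3224


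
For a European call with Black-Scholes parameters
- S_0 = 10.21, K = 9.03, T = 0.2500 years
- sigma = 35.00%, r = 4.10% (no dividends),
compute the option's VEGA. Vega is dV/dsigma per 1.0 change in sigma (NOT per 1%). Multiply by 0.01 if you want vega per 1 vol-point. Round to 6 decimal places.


d1 = 0.8478729414; d2 = 0.6728729414
phi(d1) = 0.2784873074; exp(-qT) = 1.0000000000; exp(-rT) = 0.9898023522
Vega = S * exp(-qT) * phi(d1) * sqrt(T) = 10.2100 * 1.0000000000 * 0.2784873074 * 0.5000000000 = 1.421678

Answer: Vega = 1.421678


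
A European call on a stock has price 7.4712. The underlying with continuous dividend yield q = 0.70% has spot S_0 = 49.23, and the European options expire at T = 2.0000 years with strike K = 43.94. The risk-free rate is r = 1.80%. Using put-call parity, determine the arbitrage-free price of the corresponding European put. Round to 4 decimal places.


Put-call parity: C - P = S_0 * exp(-qT) - K * exp(-rT).
S_0 * exp(-qT) = 49.2300 * 0.98609754 = 48.54558210
K * exp(-rT) = 43.9400 * 0.96464029 = 42.38629450
P = C - S*exp(-qT) + K*exp(-rT)
P = 7.4712 - 48.54558210 + 42.38629450 = 1.3119

Answer: Put price = 1.3119


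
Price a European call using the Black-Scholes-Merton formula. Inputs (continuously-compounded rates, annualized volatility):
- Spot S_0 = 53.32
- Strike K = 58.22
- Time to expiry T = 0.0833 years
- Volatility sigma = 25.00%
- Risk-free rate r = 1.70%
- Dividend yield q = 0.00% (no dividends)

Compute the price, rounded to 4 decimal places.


Answer: Price = 0.2258

Derivation:
d1 = (ln(S/K) + (r - q + 0.5*sigma^2) * T) / (sigma * sqrt(T)) = -1.16276039
d2 = d1 - sigma * sqrt(T) = -1.23491473
exp(-rT) = 0.99858490; exp(-qT) = 1.00000000
C = S_0 * exp(-qT) * N(d1) - K * exp(-rT) * N(d2)
N(d1) = 0.12246337; N(d2) = 0.10843112
C = 53.3200 * 1.00000000 * 0.12246337 - 58.2200 * 0.99858490 * 0.10843112 = 0.2258


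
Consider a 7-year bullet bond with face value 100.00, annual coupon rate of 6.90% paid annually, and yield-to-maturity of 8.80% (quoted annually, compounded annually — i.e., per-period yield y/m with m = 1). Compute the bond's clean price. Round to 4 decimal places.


Coupon per period c = face * coupon_rate / m = 6.900000
Periods per year m = 1; per-period yield y/m = 0.088000
Number of cashflows N = 7
Cashflows (t years, CF_t, discount factor 1/(1+y/m)^(m*t), PV):
  t = 1.0000: CF_t = 6.900000, DF = 0.919118, PV = 6.341912
  t = 2.0000: CF_t = 6.900000, DF = 0.844777, PV = 5.828963
  t = 3.0000: CF_t = 6.900000, DF = 0.776450, PV = 5.357503
  t = 4.0000: CF_t = 6.900000, DF = 0.713649, PV = 4.924175
  t = 5.0000: CF_t = 6.900000, DF = 0.655927, PV = 4.525896
  t = 6.0000: CF_t = 6.900000, DF = 0.602874, PV = 4.159831
  t = 7.0000: CF_t = 106.900000, DF = 0.554112, PV = 59.234597
Price P = sum_t PV_t = 90.372878

Answer: Price = 90.3729


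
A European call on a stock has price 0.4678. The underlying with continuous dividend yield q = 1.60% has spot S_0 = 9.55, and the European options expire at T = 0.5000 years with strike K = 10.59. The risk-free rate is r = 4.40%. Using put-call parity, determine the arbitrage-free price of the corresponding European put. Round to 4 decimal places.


Answer: Put price = 1.3535

Derivation:
Put-call parity: C - P = S_0 * exp(-qT) - K * exp(-rT).
S_0 * exp(-qT) = 9.5500 * 0.99203191 = 9.47390479
K * exp(-rT) = 10.5900 * 0.97824024 = 10.35956409
P = C - S*exp(-qT) + K*exp(-rT)
P = 0.4678 - 9.47390479 + 10.35956409 = 1.3535


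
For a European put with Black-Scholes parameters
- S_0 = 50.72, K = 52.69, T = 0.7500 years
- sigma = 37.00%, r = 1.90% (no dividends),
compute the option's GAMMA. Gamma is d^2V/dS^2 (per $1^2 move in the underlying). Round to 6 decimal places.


d1 = 0.0857665556; d2 = -0.2346628438
phi(d1) = 0.3974776852; exp(-qT) = 1.0000000000; exp(-rT) = 0.9858510507
Gamma = exp(-qT) * phi(d1) / (S * sigma * sqrt(T)) = 1.0000000000 * 0.3974776852 / (50.7200 * 0.3700 * 0.8660254038) = 0.024457

Answer: Gamma = 0.024457


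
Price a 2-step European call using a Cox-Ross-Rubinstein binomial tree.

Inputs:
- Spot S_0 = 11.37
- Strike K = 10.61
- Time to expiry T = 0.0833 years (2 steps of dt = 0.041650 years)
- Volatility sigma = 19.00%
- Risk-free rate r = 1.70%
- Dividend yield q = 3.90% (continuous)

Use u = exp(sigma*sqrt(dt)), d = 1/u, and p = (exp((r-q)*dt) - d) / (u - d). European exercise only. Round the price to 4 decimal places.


dt = T/N = 0.041650
u = exp(sigma*sqrt(dt)) = 1.039537; d = 1/u = 0.961966
p = (exp((r-q)*dt) - d) / (u - d) = 0.478500
Discount per step: exp(-r*dt) = 0.999292
Stock lattice S(k, i) with i counting down-moves:
  k=0: S(0,0) = 11.3700
  k=1: S(1,0) = 11.8195; S(1,1) = 10.9376
  k=2: S(2,0) = 12.2869; S(2,1) = 11.3700; S(2,2) = 10.5216
Terminal payoffs V(N, i) = max(S_T - K, 0):
  V(2,0) = 1.676855; V(2,1) = 0.760000; V(2,2) = 0.000000
Backward induction: V(k, i) = exp(-r*dt) * [p * V(k+1, i) + (1-p) * V(k+1, i+1)].
  V(1,0) = exp(-r*dt) * [p*1.676855 + (1-p)*0.760000] = 1.197867
  V(1,1) = exp(-r*dt) * [p*0.760000 + (1-p)*0.000000] = 0.363403
  V(0,0) = exp(-r*dt) * [p*1.197867 + (1-p)*0.363403] = 0.762154

Answer: Price = V(0,0) = 0.7622


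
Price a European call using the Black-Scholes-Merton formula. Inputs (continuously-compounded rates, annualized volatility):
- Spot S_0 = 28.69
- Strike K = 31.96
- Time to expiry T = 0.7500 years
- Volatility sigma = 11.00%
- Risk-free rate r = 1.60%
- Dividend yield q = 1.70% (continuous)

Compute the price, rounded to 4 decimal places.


d1 = (ln(S/K) + (r - q + 0.5*sigma^2) * T) / (sigma * sqrt(T)) = -1.09328087
d2 = d1 - sigma * sqrt(T) = -1.18854367
exp(-rT) = 0.98807171; exp(-qT) = 0.98733094
C = S_0 * exp(-qT) * N(d1) - K * exp(-rT) * N(d2)
N(d1) = 0.13713525; N(d2) = 0.11730964
C = 28.6900 * 0.98733094 * 0.13713525 - 31.9600 * 0.98807171 * 0.11730964 = 0.1801

Answer: Price = 0.1801


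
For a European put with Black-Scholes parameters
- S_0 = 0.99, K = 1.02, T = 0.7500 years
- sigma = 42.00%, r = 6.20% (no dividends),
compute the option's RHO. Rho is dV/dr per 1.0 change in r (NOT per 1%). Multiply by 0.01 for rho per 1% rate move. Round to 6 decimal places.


d1 = 0.2276328167; d2 = -0.1360978529
phi(d1) = 0.3887390890; exp(-qT) = 1.0000000000; exp(-rT) = 0.9545645606
N(-d2) = 0.5541280375
Rho = -K*T*exp(-rT)*N(-d2) = -1.0200 * 0.7500 * 0.9545645606 * 0.5541280375 = -0.404648

Answer: Rho = -0.404648


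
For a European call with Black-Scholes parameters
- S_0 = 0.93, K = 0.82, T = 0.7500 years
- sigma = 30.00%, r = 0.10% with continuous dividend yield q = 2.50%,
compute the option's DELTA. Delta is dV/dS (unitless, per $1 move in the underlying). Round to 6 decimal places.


Answer: Delta = 0.694034

Derivation:
d1 = 0.5451350706; d2 = 0.2853274495
phi(d1) = 0.3438586333; exp(-qT) = 0.9814246877; exp(-rT) = 0.9992502812
N(d1) = 0.7071696881
Delta = exp(-qT) * N(d1) = 0.9814246877 * 0.7071696881 = 0.694034


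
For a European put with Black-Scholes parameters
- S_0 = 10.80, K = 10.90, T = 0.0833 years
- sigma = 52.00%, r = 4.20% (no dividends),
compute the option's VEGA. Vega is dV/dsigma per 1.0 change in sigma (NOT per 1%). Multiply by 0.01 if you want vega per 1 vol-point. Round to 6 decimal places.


d1 = 0.0369407403; d2 = -0.1131403045
phi(d1) = 0.3986701713; exp(-qT) = 1.0000000000; exp(-rT) = 0.9965075130
Vega = S * exp(-qT) * phi(d1) * sqrt(T) = 10.8000 * 1.0000000000 * 0.3986701713 * 0.2886173938 = 1.242682

Answer: Vega = 1.242682


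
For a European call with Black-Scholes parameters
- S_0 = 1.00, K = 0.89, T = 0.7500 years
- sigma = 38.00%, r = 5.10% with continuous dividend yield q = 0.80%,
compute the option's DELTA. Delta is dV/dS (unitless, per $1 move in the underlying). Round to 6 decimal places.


d1 = 0.6166520708; d2 = 0.2875624173
phi(d1) = 0.3298661142; exp(-qT) = 0.9940179641; exp(-rT) = 0.9624722927
N(d1) = 0.7312678794
Delta = exp(-qT) * N(d1) = 0.9940179641 * 0.7312678794 = 0.726893

Answer: Delta = 0.726893


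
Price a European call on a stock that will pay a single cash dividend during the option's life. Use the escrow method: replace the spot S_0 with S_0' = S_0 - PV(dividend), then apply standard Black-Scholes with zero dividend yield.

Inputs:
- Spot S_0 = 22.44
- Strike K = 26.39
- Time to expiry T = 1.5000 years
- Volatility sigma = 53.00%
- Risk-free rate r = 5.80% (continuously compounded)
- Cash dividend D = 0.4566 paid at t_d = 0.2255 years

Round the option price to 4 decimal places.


PV(D) = D * exp(-r * t_d) = 0.4566 * 0.98700616 = 0.45066701
S_0' = S_0 - PV(D) = 22.4400 - 0.45066701 = 21.98933299
d1 = (ln(S_0'/K) + (r + sigma^2/2)*T) / (sigma*sqrt(T)) = 0.17754537
d2 = d1 - sigma*sqrt(T) = -0.47156942
exp(-rT) = 0.91667710
N(d1) = 0.57045998; N(d2) = 0.31861708
C = S_0' * N(d1) - K * exp(-rT) * N(d2) = 21.98933299 * 0.57045998 - 26.3900 * 0.91667710 * 0.31861708 = 4.8363

Answer: Price = 4.8363


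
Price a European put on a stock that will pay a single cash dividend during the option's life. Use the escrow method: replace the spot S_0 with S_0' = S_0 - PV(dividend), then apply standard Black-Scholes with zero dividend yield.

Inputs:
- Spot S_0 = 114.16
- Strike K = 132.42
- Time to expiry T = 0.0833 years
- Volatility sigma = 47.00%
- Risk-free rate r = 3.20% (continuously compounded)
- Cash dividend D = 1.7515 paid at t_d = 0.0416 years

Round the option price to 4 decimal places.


Answer: Price = 20.6055

Derivation:
PV(D) = D * exp(-r * t_d) = 1.7515 * 0.99866969 = 1.74916995
S_0' = S_0 - PV(D) = 114.1600 - 1.74916995 = 112.41083005
d1 = (ln(S_0'/K) + (r + sigma^2/2)*T) / (sigma*sqrt(T)) = -1.12017783
d2 = d1 - sigma*sqrt(T) = -1.25582801
exp(-rT) = 0.99733795
N(-d1) = 0.86868101; N(-d2) = 0.89541083
P = K * exp(-rT) * N(-d2) - S_0' * N(-d1) = 132.4200 * 0.99733795 * 0.89541083 - 112.41083005 * 0.86868101 = 20.6055


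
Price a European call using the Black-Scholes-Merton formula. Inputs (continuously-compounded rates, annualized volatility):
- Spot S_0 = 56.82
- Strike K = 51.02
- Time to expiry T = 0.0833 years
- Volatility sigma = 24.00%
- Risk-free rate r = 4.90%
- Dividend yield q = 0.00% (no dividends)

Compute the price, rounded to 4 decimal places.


Answer: Price = 6.0916

Derivation:
d1 = (ln(S/K) + (r - q + 0.5*sigma^2) * T) / (sigma * sqrt(T)) = 1.64796322
d2 = d1 - sigma * sqrt(T) = 1.57869504
exp(-rT) = 0.99592662; exp(-qT) = 1.00000000
C = S_0 * exp(-qT) * N(d1) - K * exp(-rT) * N(d2)
N(d1) = 0.95031989; N(d2) = 0.94279699
C = 56.8200 * 1.00000000 * 0.95031989 - 51.0200 * 0.99592662 * 0.94279699 = 6.0916


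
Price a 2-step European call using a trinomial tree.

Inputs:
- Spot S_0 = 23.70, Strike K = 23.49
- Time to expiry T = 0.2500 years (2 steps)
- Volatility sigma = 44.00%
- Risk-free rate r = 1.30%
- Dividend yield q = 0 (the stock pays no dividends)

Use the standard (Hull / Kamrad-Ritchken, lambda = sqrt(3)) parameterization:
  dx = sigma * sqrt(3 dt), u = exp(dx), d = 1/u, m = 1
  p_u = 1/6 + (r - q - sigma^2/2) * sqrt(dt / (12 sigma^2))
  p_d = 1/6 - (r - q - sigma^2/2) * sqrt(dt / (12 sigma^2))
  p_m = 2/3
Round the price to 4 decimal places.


Answer: Price = V(0,0) = 1.9498

Derivation:
dt = T/N = 0.125000; dx = sigma*sqrt(3*dt) = 0.269444
u = exp(dx) = 1.309236; d = 1/u = 0.763804
p_u = 0.147228, p_m = 0.666667, p_d = 0.186105
Discount per step: exp(-r*dt) = 0.998376
Stock lattice S(k, j) with j the centered position index:
  k=0: S(0,+0) = 23.7000
  k=1: S(1,-1) = 18.1022; S(1,+0) = 23.7000; S(1,+1) = 31.0289
  k=2: S(2,-2) = 13.8265; S(2,-1) = 18.1022; S(2,+0) = 23.7000; S(2,+1) = 31.0289; S(2,+2) = 40.6242
Terminal payoffs V(N, j) = max(S_T - K, 0):
  V(2,-2) = 0.000000; V(2,-1) = 0.000000; V(2,+0) = 0.210000; V(2,+1) = 7.538897; V(2,+2) = 17.134153
Backward induction: V(k, j) = exp(-r*dt) * [p_u * V(k+1, j+1) + p_m * V(k+1, j) + p_d * V(k+1, j-1)]
  V(1,-1) = exp(-r*dt) * [p_u*0.210000 + p_m*0.000000 + p_d*0.000000] = 0.030868
  V(1,+0) = exp(-r*dt) * [p_u*7.538897 + p_m*0.210000 + p_d*0.000000] = 1.247911
  V(1,+1) = exp(-r*dt) * [p_u*17.134153 + p_m*7.538897 + p_d*0.210000] = 7.575329
  V(0,+0) = exp(-r*dt) * [p_u*7.575329 + p_m*1.247911 + p_d*0.030868] = 1.949818
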